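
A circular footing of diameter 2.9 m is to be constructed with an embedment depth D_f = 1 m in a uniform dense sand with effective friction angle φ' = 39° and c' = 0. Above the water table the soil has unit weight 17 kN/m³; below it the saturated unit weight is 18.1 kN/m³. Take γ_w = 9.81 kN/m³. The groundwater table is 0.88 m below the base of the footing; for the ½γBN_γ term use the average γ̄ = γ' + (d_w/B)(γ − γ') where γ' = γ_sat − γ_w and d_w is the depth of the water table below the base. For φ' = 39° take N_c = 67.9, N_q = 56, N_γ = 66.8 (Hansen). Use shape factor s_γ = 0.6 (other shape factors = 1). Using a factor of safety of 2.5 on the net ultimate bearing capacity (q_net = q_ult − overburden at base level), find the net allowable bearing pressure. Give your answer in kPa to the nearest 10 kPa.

q_all(net) ≈ 630 kPa

q = γ·D_f = 17 × 1 = 17 kPa.
γ' = 8.29 kN/m³; averaging over the depth B below the base, γ̄ = γ' + (d_w/B)(γ − γ') = 10.933 kN/m³.
q·N_q = 17 × 56 = 952 kPa
0.5·γ·B·N_γ·s_γ = 0.5 × 10.933 × 2.9 × 66.8 × 0.6 = 635.38 kPa
q_ult = 952 + 635.38 = 1587.4 kPa.
q_net = 1587.4 − 17 = 1570.4 kPa.
q_all(net) = 1570.4 / 2.5 = 628.15 kPa.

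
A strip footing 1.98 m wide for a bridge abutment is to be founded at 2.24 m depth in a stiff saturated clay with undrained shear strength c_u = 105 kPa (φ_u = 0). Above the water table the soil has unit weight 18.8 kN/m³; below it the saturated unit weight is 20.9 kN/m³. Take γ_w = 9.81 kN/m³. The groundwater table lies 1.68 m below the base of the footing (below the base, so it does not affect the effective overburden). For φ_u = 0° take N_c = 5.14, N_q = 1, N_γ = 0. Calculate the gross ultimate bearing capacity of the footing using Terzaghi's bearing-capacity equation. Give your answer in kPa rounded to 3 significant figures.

q_ult ≈ 582 kPa

Overburden at base level: q = 18.8 × 2.24 = 42.112 kPa.
Cohesion term c·N_c = 105 × 5.14 = 539.7 kPa; surcharge term q·N_q = 42.112 × 1 = 42.112 kPa.
q_ult = 539.7 + 42.112 = 581.81 kPa.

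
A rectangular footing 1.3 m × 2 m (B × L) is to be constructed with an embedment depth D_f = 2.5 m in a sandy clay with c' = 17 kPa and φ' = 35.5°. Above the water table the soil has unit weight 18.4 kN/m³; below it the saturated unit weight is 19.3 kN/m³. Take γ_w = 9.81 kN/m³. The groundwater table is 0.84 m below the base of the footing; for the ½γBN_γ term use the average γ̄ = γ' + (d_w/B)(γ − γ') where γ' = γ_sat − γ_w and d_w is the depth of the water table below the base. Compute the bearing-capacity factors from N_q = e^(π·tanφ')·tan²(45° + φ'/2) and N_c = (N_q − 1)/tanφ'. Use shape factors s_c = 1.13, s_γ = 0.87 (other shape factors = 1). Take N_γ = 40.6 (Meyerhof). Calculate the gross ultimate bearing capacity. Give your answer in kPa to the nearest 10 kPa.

tan35.5° = 0.7133, so N_q = e^(π×0.7133)·tan²(62.75°) = 9.402 × 3.77 = 35.44.
N_c = (35.44 − 1)/tan35.5° = 48.29.
Overburden at base level: q = 18.4 × 2.5 = 46 kPa.
The water table is 0.84 m below the base (< B = 1.3 m), so the ½γBN_γ term uses γ̄ = γ' + (d_w/B)(γ − γ') = 9.49 + (0.84/1.3)(18.4 − 9.49) = 15.247 kN/m³.
Cohesion term c·N_c·s_c = 17 × 48.287 × 1.13 = 927.6 kPa; surcharge term q·N_q = 46 × 35.443 = 1630.4 kPa; self-weight term 0.5·γ·B·N_γ·s_γ = 0.5 × 15.247 × 1.3 × 40.6 × 0.87 = 350.07 kPa.
q_ult = 927.6 + 1630.4 + 350.07 = 2908 kPa.

q_ult ≈ 2910 kPa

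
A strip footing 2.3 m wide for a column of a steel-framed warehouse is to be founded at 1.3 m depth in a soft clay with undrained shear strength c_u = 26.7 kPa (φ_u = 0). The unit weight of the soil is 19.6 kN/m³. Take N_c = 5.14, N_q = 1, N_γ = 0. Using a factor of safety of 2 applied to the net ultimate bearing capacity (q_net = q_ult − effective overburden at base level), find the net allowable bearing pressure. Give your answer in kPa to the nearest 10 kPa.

q_all(net) ≈ 70 kPa

Overburden at base level: q = 19.6 × 1.3 = 25.48 kPa.
Cohesion term c·N_c = 26.7 × 5.14 = 137.24 kPa; surcharge term q·N_q = 25.48 × 1 = 25.48 kPa.
q_ult = 137.24 + 25.48 = 162.72 kPa.
Net ultimate: q_net = 162.72 − 25.48 = 137.24 kPa.
q_all(net) = 137.24 / 2 = 68.619 kPa.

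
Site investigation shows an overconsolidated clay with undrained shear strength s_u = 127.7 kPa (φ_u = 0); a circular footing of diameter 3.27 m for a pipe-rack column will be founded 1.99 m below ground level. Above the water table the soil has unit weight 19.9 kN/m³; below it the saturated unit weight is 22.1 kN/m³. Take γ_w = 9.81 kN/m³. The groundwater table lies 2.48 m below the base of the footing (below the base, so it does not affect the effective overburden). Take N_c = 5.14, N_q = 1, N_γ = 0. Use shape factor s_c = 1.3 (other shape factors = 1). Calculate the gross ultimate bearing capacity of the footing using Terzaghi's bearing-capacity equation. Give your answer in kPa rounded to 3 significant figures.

q_ult ≈ 893 kPa

q = γ·D_f = 19.9 × 1.99 = 39.601 kPa.
c·N_c·s_c = 127.7 × 5.14 × 1.3 = 853.29 kPa
q·N_q = 39.601 × 1 = 39.601 kPa
q_ult = 853.29 + 39.601 = 892.89 kPa.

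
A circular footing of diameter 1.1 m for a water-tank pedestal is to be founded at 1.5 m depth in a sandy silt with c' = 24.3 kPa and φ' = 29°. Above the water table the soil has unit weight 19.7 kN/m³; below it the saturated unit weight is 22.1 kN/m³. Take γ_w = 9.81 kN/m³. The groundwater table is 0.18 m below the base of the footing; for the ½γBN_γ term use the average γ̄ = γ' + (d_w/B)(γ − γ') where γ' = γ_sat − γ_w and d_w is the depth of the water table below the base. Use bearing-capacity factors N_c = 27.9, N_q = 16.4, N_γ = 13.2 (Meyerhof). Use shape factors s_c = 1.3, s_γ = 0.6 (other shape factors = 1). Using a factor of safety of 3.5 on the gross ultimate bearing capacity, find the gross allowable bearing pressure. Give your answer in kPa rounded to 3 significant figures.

q = γ·D_f = 19.7 × 1.5 = 29.55 kPa.
γ' = 12.29 kN/m³; averaging over the depth B below the base, γ̄ = γ' + (d_w/B)(γ − γ') = 13.503 kN/m³.
c·N_c·s_c = 24.3 × 27.9 × 1.3 = 881.36 kPa
q·N_q = 29.55 × 16.4 = 484.62 kPa
0.5·γ·B·N_γ·s_γ = 0.5 × 13.503 × 1.1 × 13.2 × 0.6 = 58.817 kPa
q_ult = 881.36 + 484.62 + 58.817 = 1424.8 kPa.
q_all = 1424.8 / 3.5 = 407.09 kPa.

q_all ≈ 407 kPa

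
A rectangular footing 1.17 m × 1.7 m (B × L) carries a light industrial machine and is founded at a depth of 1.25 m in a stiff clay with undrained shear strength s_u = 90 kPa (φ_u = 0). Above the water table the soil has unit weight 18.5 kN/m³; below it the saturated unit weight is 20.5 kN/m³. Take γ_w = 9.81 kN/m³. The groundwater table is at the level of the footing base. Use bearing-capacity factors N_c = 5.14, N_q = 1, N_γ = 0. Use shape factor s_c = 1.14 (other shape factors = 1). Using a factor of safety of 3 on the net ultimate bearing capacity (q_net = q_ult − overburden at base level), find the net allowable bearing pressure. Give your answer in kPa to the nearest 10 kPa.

q_all(net) ≈ 180 kPa

Effective surcharge at the founding depth q = γ·D_f = 18.5 × 1.25 = 23.125 kPa.
q_ult = c·N_c·s_c + q·N_q
     = 90 × 5.14 × 1.14 + 23.125 × 1
     = 527.36 + 23.125 = 550.49 kPa.
q_net = 550.49 − 23.125 = 527.36 kPa.
q_all(net) = 527.36 / 3 = 175.79 kPa.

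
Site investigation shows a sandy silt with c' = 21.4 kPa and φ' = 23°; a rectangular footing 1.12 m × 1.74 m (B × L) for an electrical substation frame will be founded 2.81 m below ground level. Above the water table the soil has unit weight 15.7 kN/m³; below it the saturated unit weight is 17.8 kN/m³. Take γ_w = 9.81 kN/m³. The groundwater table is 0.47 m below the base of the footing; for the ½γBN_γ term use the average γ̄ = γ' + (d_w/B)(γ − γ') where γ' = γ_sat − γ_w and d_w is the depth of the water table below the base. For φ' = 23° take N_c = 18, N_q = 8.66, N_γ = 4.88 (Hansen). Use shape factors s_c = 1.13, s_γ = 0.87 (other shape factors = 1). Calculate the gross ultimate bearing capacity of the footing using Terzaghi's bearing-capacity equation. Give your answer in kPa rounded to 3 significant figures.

q_ult ≈ 844 kPa

Overburden at base level: q = 15.7 × 2.81 = 44.117 kPa.
The water table is 0.47 m below the base (< B = 1.12 m), so the ½γBN_γ term uses γ̄ = γ' + (d_w/B)(γ − γ') = 7.99 + (0.47/1.12)(15.7 − 7.99) = 11.225 kN/m³.
Cohesion term c·N_c·s_c = 21.4 × 18 × 1.13 = 435.28 kPa; surcharge term q·N_q = 44.117 × 8.66 = 382.05 kPa; self-weight term 0.5·γ·B·N_γ·s_γ = 0.5 × 11.225 × 1.12 × 4.88 × 0.87 = 26.689 kPa.
q_ult = 435.28 + 382.05 + 26.689 = 844.02 kPa.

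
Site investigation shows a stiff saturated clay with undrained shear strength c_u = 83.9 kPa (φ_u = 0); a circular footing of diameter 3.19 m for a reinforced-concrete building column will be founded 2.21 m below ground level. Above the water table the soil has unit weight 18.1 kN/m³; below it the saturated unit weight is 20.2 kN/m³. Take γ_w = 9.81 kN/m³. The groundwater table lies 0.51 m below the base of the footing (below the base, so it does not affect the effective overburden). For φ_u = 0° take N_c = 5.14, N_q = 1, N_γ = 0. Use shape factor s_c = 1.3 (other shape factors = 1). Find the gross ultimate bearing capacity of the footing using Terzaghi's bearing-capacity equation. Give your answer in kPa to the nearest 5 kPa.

Effective surcharge at the founding depth q = γ·D_f = 18.1 × 2.21 = 40.001 kPa.
q_ult = c·N_c·s_c + q·N_q
     = 83.9 × 5.14 × 1.3 + 40.001 × 1
     = 560.62 + 40.001 = 600.62 kPa.

q_ult ≈ 600 kPa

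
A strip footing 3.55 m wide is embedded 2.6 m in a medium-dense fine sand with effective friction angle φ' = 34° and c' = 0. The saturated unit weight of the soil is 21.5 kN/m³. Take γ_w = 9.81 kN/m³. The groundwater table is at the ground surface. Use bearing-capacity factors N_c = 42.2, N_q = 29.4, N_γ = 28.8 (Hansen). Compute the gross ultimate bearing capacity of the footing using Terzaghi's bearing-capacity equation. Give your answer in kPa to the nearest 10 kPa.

q_ult ≈ 1490 kPa

γ' = 21.5 − 9.81 = 11.69 kN/m³ (submerged throughout). q = 11.69 × 2.6 = 30.394 kPa; the same γ' applies in the ½γBN_γ term.
q·N_q = 30.394 × 29.4 = 893.58 kPa
0.5·γ·B·N_γ = 0.5 × 11.69 × 3.55 × 28.8 = 597.59 kPa
q_ult = 893.58 + 597.59 = 1491.2 kPa.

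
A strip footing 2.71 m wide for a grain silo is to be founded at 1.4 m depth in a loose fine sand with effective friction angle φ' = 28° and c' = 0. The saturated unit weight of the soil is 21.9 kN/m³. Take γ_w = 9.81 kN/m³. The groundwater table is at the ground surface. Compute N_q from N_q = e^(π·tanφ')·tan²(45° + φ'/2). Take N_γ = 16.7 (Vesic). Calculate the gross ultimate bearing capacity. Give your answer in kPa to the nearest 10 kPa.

q_ult ≈ 520 kPa

tan28° = 0.5317, so N_q = e^(π×0.5317)·tan²(59°) = 5.314 × 2.77 = 14.72.
Water table at ground surface, so effective unit weight γ' = 21.9 − 9.81 = 12.09 kN/m³ is used throughout; overburden q = 12.09 × 1.4 = 16.926 kPa; the same γ' applies in the ½γBN_γ term.
Surcharge term q·N_q = 16.926 × 14.72 = 249.15 kPa; self-weight term 0.5·γ·B·N_γ = 0.5 × 12.09 × 2.71 × 16.7 = 273.58 kPa.
q_ult = 249.15 + 273.58 = 522.73 kPa.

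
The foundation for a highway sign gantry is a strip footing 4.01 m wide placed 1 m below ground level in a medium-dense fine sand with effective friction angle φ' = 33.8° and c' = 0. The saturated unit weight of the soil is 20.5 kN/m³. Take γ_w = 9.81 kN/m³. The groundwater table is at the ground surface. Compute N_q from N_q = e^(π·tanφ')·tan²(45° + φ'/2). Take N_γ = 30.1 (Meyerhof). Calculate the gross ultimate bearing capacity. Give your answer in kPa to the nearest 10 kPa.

q_ult ≈ 950 kPa

tan33.8° = 0.6694, so N_q = e^(π×0.6694)·tan²(61.9°) = 8.192 × 3.508 = 28.73.
γ' = 20.5 − 9.81 = 10.69 kN/m³ (submerged throughout). q = 10.69 × 1 = 10.69 kPa; the same γ' applies in the ½γBN_γ term.
q·N_q = 10.69 × 28.732 = 307.15 kPa
0.5·γ·B·N_γ = 0.5 × 10.69 × 4.01 × 30.1 = 645.15 kPa
q_ult = 307.15 + 645.15 = 952.29 kPa.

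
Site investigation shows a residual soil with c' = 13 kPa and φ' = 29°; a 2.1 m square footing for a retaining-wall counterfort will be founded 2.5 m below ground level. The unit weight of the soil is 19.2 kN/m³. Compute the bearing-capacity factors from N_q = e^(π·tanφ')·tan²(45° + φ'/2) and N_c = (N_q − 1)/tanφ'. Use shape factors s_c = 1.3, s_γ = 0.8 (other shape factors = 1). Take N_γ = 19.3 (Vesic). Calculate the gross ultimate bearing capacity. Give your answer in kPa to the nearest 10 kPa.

tan29° = 0.5543, so N_q = e^(π×0.5543)·tan²(59.5°) = 5.705 × 2.882 = 16.44.
N_c = (16.44 − 1)/tan29° = 27.86.
Effective surcharge at the founding depth q = γ·D_f = 19.2 × 2.5 = 48 kPa.
q_ult = c·N_c·s_c + q·N_q + 0.5·γ·B·N_γ·s_γ
     = 13 × 27.86 × 1.3 + 48 × 16.443 + 0.5 × 19.2 × 2.1 × 19.3 × 0.8
     = 470.84 + 789.28 + 311.27 = 1571.4 kPa.

q_ult ≈ 1570 kPa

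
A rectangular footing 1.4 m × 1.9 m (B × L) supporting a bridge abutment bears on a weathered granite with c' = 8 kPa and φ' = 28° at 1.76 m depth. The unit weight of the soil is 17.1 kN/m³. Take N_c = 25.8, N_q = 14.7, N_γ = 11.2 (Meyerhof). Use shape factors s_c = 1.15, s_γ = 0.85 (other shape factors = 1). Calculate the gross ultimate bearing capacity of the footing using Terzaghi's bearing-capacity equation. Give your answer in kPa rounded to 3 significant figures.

Effective surcharge at the founding depth q = γ·D_f = 17.1 × 1.76 = 30.096 kPa.
q_ult = c·N_c·s_c + q·N_q + 0.5·γ·B·N_γ·s_γ
     = 8 × 25.8 × 1.15 + 30.096 × 14.7 + 0.5 × 17.1 × 1.4 × 11.2 × 0.85
     = 237.36 + 442.41 + 113.95 = 793.73 kPa.

q_ult ≈ 794 kPa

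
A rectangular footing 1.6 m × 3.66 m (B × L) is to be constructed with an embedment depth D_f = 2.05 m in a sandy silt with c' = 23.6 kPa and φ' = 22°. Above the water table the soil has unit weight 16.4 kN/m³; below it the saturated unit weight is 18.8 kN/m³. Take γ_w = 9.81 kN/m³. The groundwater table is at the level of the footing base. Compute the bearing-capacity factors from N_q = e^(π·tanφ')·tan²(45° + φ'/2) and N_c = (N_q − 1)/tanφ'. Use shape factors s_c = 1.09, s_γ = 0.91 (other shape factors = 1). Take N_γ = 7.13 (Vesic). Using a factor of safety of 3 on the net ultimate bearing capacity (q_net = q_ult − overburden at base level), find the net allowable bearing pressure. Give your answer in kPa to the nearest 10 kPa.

q_all(net) ≈ 240 kPa

N_q = e^(π·tan22°)·tan²(56°) = 7.82; N_c = (N_q − 1)/tanφ' = 16.88.
Effective surcharge at the founding depth q = γ·D_f = 16.4 × 2.05 = 33.62 kPa.
The water table coincides with the base, so in the self-weight term γ → γ' = 8.99 kN/m³.
q_ult = c·N_c·s_c + q·N_q + 0.5·γ·B·N_γ·s_γ
     = 23.6 × 16.883 × 1.09 + 33.62 × 7.8211 + 0.5 × 8.99 × 1.6 × 7.13 × 0.91
     = 434.29 + 262.95 + 46.664 = 743.9 kPa.
q_net = 743.9 − 33.62 = 710.28 kPa.
q_all(net) = 710.28 / 3 = 236.76 kPa.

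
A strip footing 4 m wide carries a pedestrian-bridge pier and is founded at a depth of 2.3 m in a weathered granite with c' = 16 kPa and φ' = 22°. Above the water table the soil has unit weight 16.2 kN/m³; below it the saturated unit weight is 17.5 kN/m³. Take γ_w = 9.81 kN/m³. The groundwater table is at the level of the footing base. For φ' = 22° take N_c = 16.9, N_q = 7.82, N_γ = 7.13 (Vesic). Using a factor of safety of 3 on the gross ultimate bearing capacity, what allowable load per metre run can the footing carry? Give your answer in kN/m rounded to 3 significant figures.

Overburden at base level: q = 16.2 × 2.3 = 37.26 kPa.
Below the base the soil is submerged, so the ½γBN_γ term uses γ' = 17.5 − 9.81 = 7.69 kN/m³.
Cohesion term c·N_c = 16 × 16.9 = 270.4 kPa; surcharge term q·N_q = 37.26 × 7.82 = 291.37 kPa; self-weight term 0.5·γ·B·N_γ = 0.5 × 7.69 × 4 × 7.13 = 109.66 kPa.
q_ult = 270.4 + 291.37 + 109.66 = 671.43 kPa.
Gross allowable pressure q_all = 671.43 / 3 = 223.81 kPa.
Allowable wall load = q_all × B = 223.81 × 4 = 895.24 kN per metre run.

≈ 895 kN/m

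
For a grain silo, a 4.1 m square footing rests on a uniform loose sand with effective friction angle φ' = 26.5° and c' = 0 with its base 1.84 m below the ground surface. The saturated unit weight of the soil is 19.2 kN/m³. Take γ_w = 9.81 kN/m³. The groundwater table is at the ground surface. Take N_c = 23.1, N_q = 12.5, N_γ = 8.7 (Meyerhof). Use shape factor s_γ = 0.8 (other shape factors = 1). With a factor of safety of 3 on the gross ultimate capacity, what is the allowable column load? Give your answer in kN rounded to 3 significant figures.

γ' = 19.2 − 9.81 = 9.39 kN/m³ (submerged throughout). q = 9.39 × 1.84 = 17.278 kPa; the same γ' applies in the ½γBN_γ term.
q·N_q = 17.278 × 12.5 = 215.97 kPa
0.5·γ·B·N_γ·s_γ = 0.5 × 9.39 × 4.1 × 8.7 × 0.8 = 133.98 kPa
q_ult = 215.97 + 133.98 = 349.95 kPa.
Gross allowable pressure q_all = 349.95 / 3 = 116.65 kPa.
Footing area = 16.81 m², so allowable column load = 116.65 × 16.81 = 1960.9 kN.

P_all ≈ 1960 kN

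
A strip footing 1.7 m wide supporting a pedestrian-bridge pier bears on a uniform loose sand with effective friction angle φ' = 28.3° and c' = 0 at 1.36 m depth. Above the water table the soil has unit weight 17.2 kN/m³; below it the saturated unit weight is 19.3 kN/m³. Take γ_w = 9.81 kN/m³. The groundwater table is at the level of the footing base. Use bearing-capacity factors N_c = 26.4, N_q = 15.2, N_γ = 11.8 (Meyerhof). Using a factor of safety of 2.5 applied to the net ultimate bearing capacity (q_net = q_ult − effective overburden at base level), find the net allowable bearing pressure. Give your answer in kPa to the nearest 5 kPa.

q_all(net) ≈ 170 kPa

Effective surcharge at the founding depth q = γ·D_f = 17.2 × 1.36 = 23.392 kPa.
The water table coincides with the base, so in the self-weight term γ → γ' = 9.49 kN/m³.
q_ult = q·N_q + 0.5·γ·B·N_γ
     = 23.392 × 15.2 + 0.5 × 9.49 × 1.7 × 11.8
     = 355.56 + 95.185 = 450.74 kPa.
Net ultimate: q_net = 450.74 − 23.392 = 427.35 kPa.
q_all(net) = 427.35 / 2.5 = 170.94 kPa.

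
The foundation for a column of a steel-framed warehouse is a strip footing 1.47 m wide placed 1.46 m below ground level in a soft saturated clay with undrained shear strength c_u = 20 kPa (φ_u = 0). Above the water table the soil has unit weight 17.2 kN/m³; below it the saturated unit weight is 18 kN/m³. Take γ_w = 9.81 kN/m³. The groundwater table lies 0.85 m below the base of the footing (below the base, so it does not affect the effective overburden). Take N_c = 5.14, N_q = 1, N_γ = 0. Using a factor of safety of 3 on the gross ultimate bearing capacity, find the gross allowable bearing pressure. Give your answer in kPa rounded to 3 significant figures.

q = γ·D_f = 17.2 × 1.46 = 25.112 kPa.
c·N_c = 20 × 5.14 = 102.8 kPa
q·N_q = 25.112 × 1 = 25.112 kPa
q_ult = 102.8 + 25.112 = 127.91 kPa.
q_all = 127.91 / 3 = 42.637 kPa.

q_all ≈ 42.6 kPa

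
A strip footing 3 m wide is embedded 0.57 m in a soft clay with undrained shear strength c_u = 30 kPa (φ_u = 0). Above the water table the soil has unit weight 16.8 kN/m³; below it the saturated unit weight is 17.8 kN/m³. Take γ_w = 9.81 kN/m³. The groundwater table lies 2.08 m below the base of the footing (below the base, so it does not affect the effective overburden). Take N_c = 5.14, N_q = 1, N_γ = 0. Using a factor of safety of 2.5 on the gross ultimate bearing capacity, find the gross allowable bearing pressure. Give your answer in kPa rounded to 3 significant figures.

q = γ·D_f = 16.8 × 0.57 = 9.576 kPa.
c·N_c = 30 × 5.14 = 154.2 kPa
q·N_q = 9.576 × 1 = 9.576 kPa
q_ult = 154.2 + 9.576 = 163.78 kPa.
q_all = 163.78 / 2.5 = 65.51 kPa.

q_all ≈ 65.5 kPa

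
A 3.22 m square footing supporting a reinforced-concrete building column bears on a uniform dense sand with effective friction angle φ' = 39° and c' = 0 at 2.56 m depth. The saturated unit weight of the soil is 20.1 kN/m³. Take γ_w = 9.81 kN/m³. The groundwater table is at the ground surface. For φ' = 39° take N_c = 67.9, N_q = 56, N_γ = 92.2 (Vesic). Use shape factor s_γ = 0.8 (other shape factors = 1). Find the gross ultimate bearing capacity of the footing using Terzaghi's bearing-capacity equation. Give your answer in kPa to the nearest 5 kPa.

q_ult ≈ 2695 kPa

γ' = 20.1 − 9.81 = 10.29 kN/m³ (submerged throughout). q = 10.29 × 2.56 = 26.342 kPa; the same γ' applies in the ½γBN_γ term.
q·N_q = 26.342 × 56 = 1475.2 kPa
0.5·γ·B·N_γ·s_γ = 0.5 × 10.29 × 3.22 × 92.2 × 0.8 = 1222 kPa
q_ult = 1475.2 + 1222 = 2697.1 kPa.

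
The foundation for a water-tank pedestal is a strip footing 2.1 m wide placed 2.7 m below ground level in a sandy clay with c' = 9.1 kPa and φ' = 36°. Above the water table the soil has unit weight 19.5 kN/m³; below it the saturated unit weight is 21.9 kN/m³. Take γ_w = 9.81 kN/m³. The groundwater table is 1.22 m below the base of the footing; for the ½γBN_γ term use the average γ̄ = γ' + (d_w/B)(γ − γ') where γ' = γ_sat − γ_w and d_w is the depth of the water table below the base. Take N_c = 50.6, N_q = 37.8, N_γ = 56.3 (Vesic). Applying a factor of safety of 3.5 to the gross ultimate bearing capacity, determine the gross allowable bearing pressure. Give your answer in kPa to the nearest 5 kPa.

Overburden at base level: q = 19.5 × 2.7 = 52.65 kPa.
The water table is 1.22 m below the base (< B = 2.1 m), so the ½γBN_γ term uses γ̄ = γ' + (d_w/B)(γ − γ') = 12.09 + (1.22/2.1)(19.5 − 12.09) = 16.395 kN/m³.
Cohesion term c·N_c = 9.1 × 50.6 = 460.46 kPa; surcharge term q·N_q = 52.65 × 37.8 = 1990.2 kPa; self-weight term 0.5·γ·B·N_γ = 0.5 × 16.395 × 2.1 × 56.3 = 969.18 kPa.
q_ult = 460.46 + 1990.2 + 969.18 = 3419.8 kPa.
q_all = q_ult / FS = 3419.8 / 3.5 = 977.09 kPa.

q_all ≈ 975 kPa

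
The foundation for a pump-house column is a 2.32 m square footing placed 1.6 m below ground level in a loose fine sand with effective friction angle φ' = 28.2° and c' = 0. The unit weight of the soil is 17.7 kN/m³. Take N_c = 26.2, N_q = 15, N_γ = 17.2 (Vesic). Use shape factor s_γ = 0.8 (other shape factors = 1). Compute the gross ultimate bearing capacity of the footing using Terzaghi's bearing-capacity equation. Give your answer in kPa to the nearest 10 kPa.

q_ult ≈ 710 kPa

Effective surcharge at the founding depth q = γ·D_f = 17.7 × 1.6 = 28.32 kPa.
q_ult = q·N_q + 0.5·γ·B·N_γ·s_γ
     = 28.32 × 15 + 0.5 × 17.7 × 2.32 × 17.2 × 0.8
     = 424.8 + 282.52 = 707.32 kPa.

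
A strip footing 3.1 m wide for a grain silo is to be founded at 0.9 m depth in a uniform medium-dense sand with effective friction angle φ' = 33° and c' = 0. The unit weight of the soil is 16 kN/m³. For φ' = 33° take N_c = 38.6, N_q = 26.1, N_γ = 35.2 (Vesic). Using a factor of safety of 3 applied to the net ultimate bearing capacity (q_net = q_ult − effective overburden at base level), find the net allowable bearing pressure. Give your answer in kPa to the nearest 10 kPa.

q_all(net) ≈ 410 kPa

Overburden at base level: q = 16 × 0.9 = 14.4 kPa.
Surcharge term q·N_q = 14.4 × 26.1 = 375.84 kPa; self-weight term 0.5·γ·B·N_γ = 0.5 × 16 × 3.1 × 35.2 = 872.96 kPa.
q_ult = 375.84 + 872.96 = 1248.8 kPa.
Net ultimate: q_net = 1248.8 − 14.4 = 1234.4 kPa.
q_all(net) = 1234.4 / 3 = 411.47 kPa.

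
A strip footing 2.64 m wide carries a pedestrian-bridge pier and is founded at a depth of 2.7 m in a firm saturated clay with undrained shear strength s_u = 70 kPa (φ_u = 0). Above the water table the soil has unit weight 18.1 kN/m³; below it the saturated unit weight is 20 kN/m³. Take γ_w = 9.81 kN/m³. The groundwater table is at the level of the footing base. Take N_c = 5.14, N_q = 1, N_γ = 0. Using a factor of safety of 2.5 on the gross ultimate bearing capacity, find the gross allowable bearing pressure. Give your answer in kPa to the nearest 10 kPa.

Effective surcharge at the founding depth q = γ·D_f = 18.1 × 2.7 = 48.87 kPa.
q_ult = c·N_c + q·N_q
     = 70 × 5.14 + 48.87 × 1
     = 359.8 + 48.87 = 408.67 kPa.
q_all = 408.67 / 2.5 = 163.47 kPa.

q_all ≈ 160 kPa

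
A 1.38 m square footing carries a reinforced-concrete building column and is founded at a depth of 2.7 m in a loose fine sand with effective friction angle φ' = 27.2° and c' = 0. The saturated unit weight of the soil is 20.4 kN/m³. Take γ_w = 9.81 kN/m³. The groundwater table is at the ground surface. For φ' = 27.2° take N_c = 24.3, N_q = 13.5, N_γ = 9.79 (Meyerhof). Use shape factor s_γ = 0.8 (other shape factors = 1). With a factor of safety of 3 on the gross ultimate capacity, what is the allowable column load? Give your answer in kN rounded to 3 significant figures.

P_all ≈ 281 kN

Water table at ground surface, so effective unit weight γ' = 20.4 − 9.81 = 10.59 kN/m³ is used throughout; overburden q = 10.59 × 2.7 = 28.593 kPa; the same γ' applies in the ½γBN_γ term.
Surcharge term q·N_q = 28.593 × 13.5 = 386.01 kPa; self-weight term 0.5·γ·B·N_γ·s_γ = 0.5 × 10.59 × 1.38 × 9.79 × 0.8 = 57.229 kPa.
q_ult = 386.01 + 57.229 = 443.23 kPa.
Gross allowable pressure q_all = 443.23 / 3 = 147.74 kPa.
Footing area = 1.9044 m², so allowable column load = 147.74 × 1.9044 = 281.37 kN.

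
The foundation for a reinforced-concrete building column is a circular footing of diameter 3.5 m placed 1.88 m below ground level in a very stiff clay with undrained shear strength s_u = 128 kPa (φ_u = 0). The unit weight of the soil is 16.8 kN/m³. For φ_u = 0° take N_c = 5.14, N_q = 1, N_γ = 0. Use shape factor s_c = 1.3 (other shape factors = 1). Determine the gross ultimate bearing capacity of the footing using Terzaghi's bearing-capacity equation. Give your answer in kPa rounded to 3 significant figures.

Effective surcharge at the founding depth q = γ·D_f = 16.8 × 1.88 = 31.584 kPa.
q_ult = c·N_c·s_c + q·N_q
     = 128 × 5.14 × 1.3 + 31.584 × 1
     = 855.3 + 31.584 = 886.88 kPa.

q_ult ≈ 887 kPa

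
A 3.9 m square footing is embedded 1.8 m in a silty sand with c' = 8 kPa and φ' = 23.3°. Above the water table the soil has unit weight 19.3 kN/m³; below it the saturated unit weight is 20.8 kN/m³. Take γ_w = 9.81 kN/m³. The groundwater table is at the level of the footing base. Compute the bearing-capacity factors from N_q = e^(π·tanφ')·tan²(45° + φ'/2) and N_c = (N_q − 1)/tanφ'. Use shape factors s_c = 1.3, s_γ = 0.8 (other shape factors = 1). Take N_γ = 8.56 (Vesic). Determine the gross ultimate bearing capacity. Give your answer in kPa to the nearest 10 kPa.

q_ult ≈ 650 kPa

tan23.3° = 0.4307, so N_q = e^(π×0.4307)·tan²(56.65°) = 3.869 × 2.309 = 8.93.
N_c = (8.93 − 1)/tan23.3° = 18.42.
Effective surcharge at the founding depth q = γ·D_f = 19.3 × 1.8 = 34.74 kPa.
The water table coincides with the base, so in the self-weight term γ → γ' = 10.99 kN/m³.
q_ult = c·N_c·s_c + q·N_q + 0.5·γ·B·N_γ·s_γ
     = 8 × 18.419 × 1.3 + 34.74 × 8.9325 + 0.5 × 10.99 × 3.9 × 8.56 × 0.8
     = 191.56 + 310.32 + 146.76 = 648.63 kPa.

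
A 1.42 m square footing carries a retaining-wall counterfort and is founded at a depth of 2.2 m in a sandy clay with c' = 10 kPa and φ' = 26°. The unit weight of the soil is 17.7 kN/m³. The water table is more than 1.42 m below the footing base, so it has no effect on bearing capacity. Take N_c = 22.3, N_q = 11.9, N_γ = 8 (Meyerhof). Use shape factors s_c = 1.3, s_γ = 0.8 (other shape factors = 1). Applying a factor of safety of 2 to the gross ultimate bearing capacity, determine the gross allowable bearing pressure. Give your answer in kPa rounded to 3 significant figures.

Effective surcharge at the founding depth q = γ·D_f = 17.7 × 2.2 = 38.94 kPa.
q_ult = c·N_c·s_c + q·N_q + 0.5·γ·B·N_γ·s_γ
     = 10 × 22.3 × 1.3 + 38.94 × 11.9 + 0.5 × 17.7 × 1.42 × 8 × 0.8
     = 289.9 + 463.39 + 80.429 = 833.71 kPa.
q_all = q_ult / FS = 833.71 / 2 = 416.86 kPa.

q_all ≈ 417 kPa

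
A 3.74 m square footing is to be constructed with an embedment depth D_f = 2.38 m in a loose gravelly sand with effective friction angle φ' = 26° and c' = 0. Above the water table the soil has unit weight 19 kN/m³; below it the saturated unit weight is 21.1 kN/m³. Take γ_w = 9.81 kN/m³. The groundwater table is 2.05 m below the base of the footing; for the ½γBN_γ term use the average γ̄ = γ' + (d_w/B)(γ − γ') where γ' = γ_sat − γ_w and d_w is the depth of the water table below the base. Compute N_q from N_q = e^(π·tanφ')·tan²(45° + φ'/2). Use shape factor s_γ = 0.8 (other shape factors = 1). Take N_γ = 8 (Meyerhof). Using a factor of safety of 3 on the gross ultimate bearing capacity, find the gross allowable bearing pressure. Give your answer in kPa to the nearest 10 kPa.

N_q = e^(π·tan26°)·tan²(58°) = 11.85.
Overburden at base level: q = 19 × 2.38 = 45.22 kPa.
The water table is 2.05 m below the base (< B = 3.74 m), so the ½γBN_γ term uses γ̄ = γ' + (d_w/B)(γ − γ') = 11.29 + (2.05/3.74)(19 − 11.29) = 15.516 kN/m³.
Surcharge term q·N_q = 45.22 × 11.854 = 536.05 kPa; self-weight term 0.5·γ·B·N_γ·s_γ = 0.5 × 15.516 × 3.74 × 8 × 0.8 = 185.7 kPa.
q_ult = 536.05 + 185.7 = 721.74 kPa.
q_all = 721.74 / 3 = 240.58 kPa.

q_all ≈ 240 kPa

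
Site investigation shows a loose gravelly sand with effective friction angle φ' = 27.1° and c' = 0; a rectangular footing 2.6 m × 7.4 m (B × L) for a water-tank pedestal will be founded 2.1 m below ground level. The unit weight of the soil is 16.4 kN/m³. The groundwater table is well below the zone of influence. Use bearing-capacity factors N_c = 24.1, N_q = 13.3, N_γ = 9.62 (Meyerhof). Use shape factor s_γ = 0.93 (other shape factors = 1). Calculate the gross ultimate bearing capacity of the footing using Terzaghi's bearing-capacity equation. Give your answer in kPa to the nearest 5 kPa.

Overburden at base level: q = 16.4 × 2.1 = 34.44 kPa.
Surcharge term q·N_q = 34.44 × 13.3 = 458.05 kPa; self-weight term 0.5·γ·B·N_γ·s_γ = 0.5 × 16.4 × 2.6 × 9.62 × 0.93 = 190.74 kPa.
q_ult = 458.05 + 190.74 = 648.79 kPa.

q_ult ≈ 650 kPa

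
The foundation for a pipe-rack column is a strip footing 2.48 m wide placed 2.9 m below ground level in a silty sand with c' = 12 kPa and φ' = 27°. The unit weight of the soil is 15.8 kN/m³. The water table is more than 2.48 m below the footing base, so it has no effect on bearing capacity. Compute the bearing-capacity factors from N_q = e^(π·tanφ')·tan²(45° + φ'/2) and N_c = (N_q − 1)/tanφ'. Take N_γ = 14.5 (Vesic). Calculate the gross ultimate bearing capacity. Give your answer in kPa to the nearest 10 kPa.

q_ult ≈ 1180 kPa

tan27° = 0.5095, so N_q = e^(π×0.5095)·tan²(58.5°) = 4.957 × 2.663 = 13.2.
N_c = (13.2 − 1)/tan27° = 23.94.
Overburden at base level: q = 15.8 × 2.9 = 45.82 kPa.
Cohesion term c·N_c = 12 × 23.942 = 287.31 kPa; surcharge term q·N_q = 45.82 × 13.199 = 604.78 kPa; self-weight term 0.5·γ·B·N_γ = 0.5 × 15.8 × 2.48 × 14.5 = 284.08 kPa.
q_ult = 287.31 + 604.78 + 284.08 = 1176.2 kPa.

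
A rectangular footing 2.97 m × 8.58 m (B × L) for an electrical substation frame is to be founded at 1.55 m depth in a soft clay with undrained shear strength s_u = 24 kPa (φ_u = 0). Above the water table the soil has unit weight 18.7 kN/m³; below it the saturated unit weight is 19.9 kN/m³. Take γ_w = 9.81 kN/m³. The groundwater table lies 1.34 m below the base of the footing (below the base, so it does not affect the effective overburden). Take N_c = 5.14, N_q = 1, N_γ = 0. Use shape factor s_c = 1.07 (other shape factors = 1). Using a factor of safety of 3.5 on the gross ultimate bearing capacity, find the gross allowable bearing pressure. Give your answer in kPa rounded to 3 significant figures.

Effective surcharge at the founding depth q = γ·D_f = 18.7 × 1.55 = 28.985 kPa.
q_ult = c·N_c·s_c + q·N_q
     = 24 × 5.14 × 1.07 + 28.985 × 1
     = 132 + 28.985 = 160.98 kPa.
q_all = 160.98 / 3.5 = 45.994 kPa.

q_all ≈ 46 kPa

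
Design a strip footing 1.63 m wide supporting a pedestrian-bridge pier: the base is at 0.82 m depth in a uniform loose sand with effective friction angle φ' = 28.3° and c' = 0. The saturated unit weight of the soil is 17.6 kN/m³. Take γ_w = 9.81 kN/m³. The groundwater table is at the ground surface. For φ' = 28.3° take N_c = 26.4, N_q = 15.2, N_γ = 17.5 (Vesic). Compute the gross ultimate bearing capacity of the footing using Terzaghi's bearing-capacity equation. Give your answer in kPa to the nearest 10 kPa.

q_ult ≈ 210 kPa

With the water table at the surface the whole profile is submerged: γ' = 17.6 − 9.81 = 7.79 kN/m³, so q = γ'·D_f = 6.3878 kPa; the same γ' applies in the ½γBN_γ term.
q_ult = q·N_q + 0.5·γ·B·N_γ
     = 6.3878 × 15.2 + 0.5 × 7.79 × 1.63 × 17.5
     = 97.095 + 111.1 = 208.2 kPa.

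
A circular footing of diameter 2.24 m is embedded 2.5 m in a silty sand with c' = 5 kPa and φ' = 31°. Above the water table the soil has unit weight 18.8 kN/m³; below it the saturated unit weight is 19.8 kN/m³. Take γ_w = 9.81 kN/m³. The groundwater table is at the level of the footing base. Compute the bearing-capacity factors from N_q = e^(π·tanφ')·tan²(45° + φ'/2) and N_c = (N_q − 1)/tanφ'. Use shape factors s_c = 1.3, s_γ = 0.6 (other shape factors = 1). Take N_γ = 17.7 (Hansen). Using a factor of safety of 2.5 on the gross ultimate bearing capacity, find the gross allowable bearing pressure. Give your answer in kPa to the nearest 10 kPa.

N_q = e^(π·tan31°)·tan²(60.5°) = 20.63; N_c = (N_q − 1)/tanφ' = 32.67.
q = γ·D_f = 18.8 × 2.5 = 47 kPa.
For the ½γBN_γ term take γ' = 19.8 − 9.81 = 9.99 kN/m³ (soil below base is submerged).
c·N_c·s_c = 5 × 32.671 × 1.3 = 212.36 kPa
q·N_q = 47 × 20.631 = 969.65 kPa
0.5·γ·B·N_γ·s_γ = 0.5 × 9.99 × 2.24 × 17.7 × 0.6 = 118.83 kPa
q_ult = 212.36 + 969.65 + 118.83 = 1300.8 kPa.
q_all = 1300.8 / 2.5 = 520.33 kPa.

q_all ≈ 520 kPa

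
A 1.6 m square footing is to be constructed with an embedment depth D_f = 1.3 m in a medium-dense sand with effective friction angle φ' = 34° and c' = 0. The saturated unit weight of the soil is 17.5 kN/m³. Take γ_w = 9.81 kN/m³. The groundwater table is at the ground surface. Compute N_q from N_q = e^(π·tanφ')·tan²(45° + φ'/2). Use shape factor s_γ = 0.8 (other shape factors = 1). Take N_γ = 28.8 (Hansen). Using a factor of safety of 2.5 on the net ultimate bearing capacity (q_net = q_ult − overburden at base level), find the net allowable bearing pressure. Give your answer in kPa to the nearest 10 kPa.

N_q = e^(π·tan34°)·tan²(62°) = 29.44.
γ' = 17.5 − 9.81 = 7.69 kN/m³ (submerged throughout). q = 7.69 × 1.3 = 9.997 kPa; the same γ' applies in the ½γBN_γ term.
q·N_q = 9.997 × 29.44 = 294.31 kPa
0.5·γ·B·N_γ·s_γ = 0.5 × 7.69 × 1.6 × 28.8 × 0.8 = 141.74 kPa
q_ult = 294.31 + 141.74 = 436.05 kPa.
q_net = 436.05 − 9.997 = 426.05 kPa.
q_all(net) = 426.05 / 2.5 = 170.42 kPa.

q_all(net) ≈ 170 kPa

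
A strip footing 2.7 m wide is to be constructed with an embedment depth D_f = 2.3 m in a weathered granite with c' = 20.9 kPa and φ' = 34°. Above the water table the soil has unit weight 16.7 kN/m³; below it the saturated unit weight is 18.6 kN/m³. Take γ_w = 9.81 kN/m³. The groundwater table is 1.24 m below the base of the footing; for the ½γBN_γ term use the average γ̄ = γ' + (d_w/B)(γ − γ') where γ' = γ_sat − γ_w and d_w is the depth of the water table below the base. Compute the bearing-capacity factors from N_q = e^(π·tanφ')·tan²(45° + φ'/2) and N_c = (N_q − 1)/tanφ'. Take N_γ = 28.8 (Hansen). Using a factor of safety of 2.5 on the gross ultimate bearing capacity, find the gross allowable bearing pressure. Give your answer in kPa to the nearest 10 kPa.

q_all ≈ 1000 kPa

N_q = e^(π·tan34°)·tan²(62°) = 29.44; N_c = (N_q − 1)/tanφ' = 42.16.
q = γ·D_f = 16.7 × 2.3 = 38.41 kPa.
γ' = 8.79 kN/m³; averaging over the depth B below the base, γ̄ = γ' + (d_w/B)(γ − γ') = 12.423 kN/m³.
c·N_c = 20.9 × 42.164 = 881.22 kPa
q·N_q = 38.41 × 29.44 = 1130.8 kPa
0.5·γ·B·N_γ = 0.5 × 12.423 × 2.7 × 28.8 = 483 kPa
q_ult = 881.22 + 1130.8 + 483 = 2495 kPa.
q_all = 2495 / 2.5 = 998 kPa.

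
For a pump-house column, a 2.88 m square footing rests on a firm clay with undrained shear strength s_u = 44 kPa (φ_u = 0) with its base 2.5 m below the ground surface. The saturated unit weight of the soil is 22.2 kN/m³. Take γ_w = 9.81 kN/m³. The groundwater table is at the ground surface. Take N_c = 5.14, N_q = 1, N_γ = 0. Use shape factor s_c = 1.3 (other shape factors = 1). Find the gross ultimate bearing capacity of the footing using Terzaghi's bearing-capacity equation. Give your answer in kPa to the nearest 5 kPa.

q_ult ≈ 325 kPa

Water table at ground surface, so effective unit weight γ' = 22.2 − 9.81 = 12.39 kN/m³ is used throughout; overburden q = 12.39 × 2.5 = 30.975 kPa.
Cohesion term c·N_c·s_c = 44 × 5.14 × 1.3 = 294.01 kPa; surcharge term q·N_q = 30.975 × 1 = 30.975 kPa.
q_ult = 294.01 + 30.975 = 324.98 kPa.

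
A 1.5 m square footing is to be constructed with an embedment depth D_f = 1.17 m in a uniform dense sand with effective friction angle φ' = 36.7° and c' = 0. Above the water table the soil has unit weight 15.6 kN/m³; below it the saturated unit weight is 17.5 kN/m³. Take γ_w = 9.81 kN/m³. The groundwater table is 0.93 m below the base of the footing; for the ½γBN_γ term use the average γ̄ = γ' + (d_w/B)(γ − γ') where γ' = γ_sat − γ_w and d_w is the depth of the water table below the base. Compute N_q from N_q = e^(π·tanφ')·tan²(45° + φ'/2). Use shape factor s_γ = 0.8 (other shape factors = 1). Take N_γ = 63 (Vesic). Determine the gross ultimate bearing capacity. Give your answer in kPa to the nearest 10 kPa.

q_ult ≈ 1230 kPa

tan36.7° = 0.7454, so N_q = e^(π×0.7454)·tan²(63.35°) = 10.399 × 3.97 = 41.29.
Overburden at base level: q = 15.6 × 1.17 = 18.252 kPa.
The water table is 0.93 m below the base (< B = 1.5 m), so the ½γBN_γ term uses γ̄ = γ' + (d_w/B)(γ − γ') = 7.69 + (0.93/1.5)(15.6 − 7.69) = 12.594 kN/m³.
Surcharge term q·N_q = 18.252 × 41.288 = 753.58 kPa; self-weight term 0.5·γ·B·N_γ·s_γ = 0.5 × 12.594 × 1.5 × 63 × 0.8 = 476.06 kPa.
q_ult = 753.58 + 476.06 = 1229.6 kPa.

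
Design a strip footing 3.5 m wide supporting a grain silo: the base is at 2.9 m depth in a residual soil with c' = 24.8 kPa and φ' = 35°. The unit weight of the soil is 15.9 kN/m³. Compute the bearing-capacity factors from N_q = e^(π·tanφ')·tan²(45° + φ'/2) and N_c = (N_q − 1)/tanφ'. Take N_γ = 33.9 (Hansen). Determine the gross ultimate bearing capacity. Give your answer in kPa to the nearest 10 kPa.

q_ult ≈ 3620 kPa

tan35° = 0.7002, so N_q = e^(π×0.7002)·tan²(62.5°) = 9.023 × 3.69 = 33.3.
N_c = (33.3 − 1)/tan35° = 46.12.
q = γ·D_f = 15.9 × 2.9 = 46.11 kPa.
c·N_c = 24.8 × 46.124 = 1143.9 kPa
q·N_q = 46.11 × 33.296 = 1535.3 kPa
0.5·γ·B·N_γ = 0.5 × 15.9 × 3.5 × 33.9 = 943.27 kPa
q_ult = 1143.9 + 1535.3 + 943.27 = 3622.4 kPa.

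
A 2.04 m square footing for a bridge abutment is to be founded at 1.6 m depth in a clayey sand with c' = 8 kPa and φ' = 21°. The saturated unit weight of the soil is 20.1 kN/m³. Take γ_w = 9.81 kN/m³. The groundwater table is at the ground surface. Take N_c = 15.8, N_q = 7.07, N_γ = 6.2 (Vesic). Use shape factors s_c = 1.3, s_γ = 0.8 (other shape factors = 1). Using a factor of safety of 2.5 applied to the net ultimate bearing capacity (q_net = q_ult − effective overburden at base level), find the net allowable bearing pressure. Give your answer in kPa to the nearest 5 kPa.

q_all(net) ≈ 125 kPa

γ' = 20.1 − 9.81 = 10.29 kN/m³ (submerged throughout). q = 10.29 × 1.6 = 16.464 kPa; the same γ' applies in the ½γBN_γ term.
c·N_c·s_c = 8 × 15.8 × 1.3 = 164.32 kPa
q·N_q = 16.464 × 7.07 = 116.4 kPa
0.5·γ·B·N_γ·s_γ = 0.5 × 10.29 × 2.04 × 6.2 × 0.8 = 52.059 kPa
q_ult = 164.32 + 116.4 + 52.059 = 332.78 kPa.
Net ultimate: q_net = 332.78 − 16.464 = 316.32 kPa.
q_all(net) = 316.32 / 2.5 = 126.53 kPa.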